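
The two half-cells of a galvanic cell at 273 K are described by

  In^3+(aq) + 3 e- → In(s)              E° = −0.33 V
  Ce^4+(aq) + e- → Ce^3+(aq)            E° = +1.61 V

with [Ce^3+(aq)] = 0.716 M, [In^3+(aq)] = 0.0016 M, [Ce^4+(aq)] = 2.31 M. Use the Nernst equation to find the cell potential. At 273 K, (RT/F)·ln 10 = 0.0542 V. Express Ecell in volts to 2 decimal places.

The Ce⁴⁺/Ce³⁺ couple has the more positive E°, so it is the cathode; In³⁺/In is the anode.
E°cell = E°cat − E°an = +1.61 − (−0.33) = +1.94 V; n = 3.
For the overall reaction 3 Ce^4+(aq) + In(s) → 3 Ce^3+(aq) + In^3+(aq), Q = ([Ce^3+(aq)]^3·[In^3+(aq)]) / [Ce^4+(aq)]^3 = 4.76×10^−5, giving log Q = −4.322.
E = E° − (0.0542/n)·log Q = +1.94 − (0.0542/3)(−4.322) = +2.02 V.

+2.02 V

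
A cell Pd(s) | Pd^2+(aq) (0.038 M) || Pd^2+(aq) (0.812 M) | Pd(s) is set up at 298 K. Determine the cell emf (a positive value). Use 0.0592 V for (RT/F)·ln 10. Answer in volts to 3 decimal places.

For a concentration cell E°cell = 0, since both electrodes use the same couple.
The compartment with the higher Pd^2+(aq) concentration (0.812 M) acts as the cathode; ions are reduced there and produced at the dilute (0.038 M) anode.
With n = 2, Ecell = −(0.0592/2)·log([dilute]/[conc]) = −(0.0592/2)·log(0.038/0.812) = +0.039 V.

0.039 V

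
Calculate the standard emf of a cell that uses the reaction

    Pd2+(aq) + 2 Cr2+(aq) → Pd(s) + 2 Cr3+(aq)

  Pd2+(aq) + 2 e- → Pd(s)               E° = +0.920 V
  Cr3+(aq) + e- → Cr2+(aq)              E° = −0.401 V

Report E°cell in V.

+1.321 V

Pd2+(aq) gains electrons, so the Pd²⁺/Pd couple is the cathode; the Cr³⁺/Cr²⁺ couple is the anode.
E°cell = E°(cathode) − E°(anode) = +0.920 − (−0.401) = +1.321 V.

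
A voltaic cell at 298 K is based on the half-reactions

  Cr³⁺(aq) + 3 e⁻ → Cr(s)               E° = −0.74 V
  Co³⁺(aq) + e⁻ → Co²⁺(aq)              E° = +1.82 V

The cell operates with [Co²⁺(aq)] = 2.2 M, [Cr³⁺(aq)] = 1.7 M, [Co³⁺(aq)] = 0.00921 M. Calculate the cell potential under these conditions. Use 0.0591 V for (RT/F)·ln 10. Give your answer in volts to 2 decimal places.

Co³⁺/Co²⁺ is reduced (cathode, E° = +1.82 V) and Cr³⁺/Cr is oxidized (anode).
E°cell = E°cat − E°an = +1.82 − (−0.74) = +2.56 V; n = 3.
Balancing gives 3 Co³⁺(aq) + Cr(s) → 3 Co²⁺(aq) + Cr³⁺(aq); hence Q = ([Co²⁺(aq)]^3·[Cr³⁺(aq)]) / [Co³⁺(aq)]^3 = 2.32×10^7 (log Q = 7.365).
E = E° − (0.0591/n)·log Q = +2.56 − (0.0591/3)(7.365) = +2.41 V.

+2.41 V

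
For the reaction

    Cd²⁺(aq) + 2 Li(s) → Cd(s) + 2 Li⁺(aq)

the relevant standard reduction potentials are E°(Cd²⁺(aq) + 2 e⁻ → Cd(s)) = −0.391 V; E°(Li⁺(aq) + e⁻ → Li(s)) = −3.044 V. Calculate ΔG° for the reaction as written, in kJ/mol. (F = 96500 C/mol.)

In the reaction as written Cd²⁺(aq) is reduced, so the Cd²⁺/Cd couple is the cathode and Li⁺/Li is the anode.
E°cell = −0.391 − (−3.044) = +2.653 V; balancing electrons gives n = 2.
ΔG° = −nFE°cell = −(2)(96500)(+2.653) J/mol = −512 kJ/mol.

−512 kJ/mol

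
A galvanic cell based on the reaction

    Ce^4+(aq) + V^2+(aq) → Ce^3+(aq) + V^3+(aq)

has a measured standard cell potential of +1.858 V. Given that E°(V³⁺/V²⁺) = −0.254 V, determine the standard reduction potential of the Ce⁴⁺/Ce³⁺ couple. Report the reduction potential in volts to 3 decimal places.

+1.604 V

In the reaction as written the Ce⁴⁺/Ce³⁺ couple is reduced (cathode) and V³⁺/V²⁺ is oxidized (anode), so E°cell = E°(Ce⁴⁺/Ce³⁺) − E°(V³⁺/V²⁺).
E°(Ce⁴⁺/Ce³⁺) = E°cell + E°(anode) = +1.858 + (−0.254) = +1.604 V.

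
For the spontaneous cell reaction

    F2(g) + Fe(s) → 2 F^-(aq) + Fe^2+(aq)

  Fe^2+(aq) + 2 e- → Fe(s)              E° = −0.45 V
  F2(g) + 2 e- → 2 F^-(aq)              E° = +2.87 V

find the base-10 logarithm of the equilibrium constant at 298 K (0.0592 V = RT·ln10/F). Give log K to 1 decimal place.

log K = 112.2

The F₂/F⁻ couple is reduced (cathode); E°cell = +2.87 − (−0.45) = +3.32 V with n = 2.
At equilibrium E = 0, so log K = nE°cell / 0.0592 = (2)(+3.32) / 0.0592 = 112.2.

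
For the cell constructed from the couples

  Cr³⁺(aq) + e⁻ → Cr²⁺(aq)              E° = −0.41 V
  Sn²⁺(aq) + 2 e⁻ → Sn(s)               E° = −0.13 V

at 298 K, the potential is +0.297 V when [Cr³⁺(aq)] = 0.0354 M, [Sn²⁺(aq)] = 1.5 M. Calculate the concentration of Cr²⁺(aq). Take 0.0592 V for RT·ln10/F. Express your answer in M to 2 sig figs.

The Sn²⁺/Sn couple has the larger reduction potential, so it is the cathode: E°cell = −0.13 − (−0.41) = +0.28 V and n = 2.
From the Nernst equation, log Q = n(E° − E)/0.0592 = 2·(+0.28 − (+0.297))/0.0592 = −0.574.
The balanced reaction is Sn²⁺(aq) + 2 Cr²⁺(aq) → Sn(s) + 2 Cr³⁺(aq), so Q = [Cr³⁺(aq)]^2 / ([Sn²⁺(aq)]·[Cr²⁺(aq)]^2).
Solving for the unknown gives log [Cr²⁺(aq)] = −1.252, so [Cr²⁺(aq)] ≈ 0.056 M.

0.056 M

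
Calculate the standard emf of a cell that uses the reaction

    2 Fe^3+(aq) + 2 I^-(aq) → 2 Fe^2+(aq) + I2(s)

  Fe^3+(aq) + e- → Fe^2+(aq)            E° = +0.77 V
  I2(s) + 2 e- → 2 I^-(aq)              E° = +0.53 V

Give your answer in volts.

+0.24 V

Fe^3+(aq) gains electrons, so the Fe³⁺/Fe²⁺ couple is the cathode; the I₂/I⁻ couple is the anode.
E°cell = E°(cathode) − E°(anode) = +0.77 − (+0.53) = +0.24 V.
The positive value indicates the reaction is spontaneous as written.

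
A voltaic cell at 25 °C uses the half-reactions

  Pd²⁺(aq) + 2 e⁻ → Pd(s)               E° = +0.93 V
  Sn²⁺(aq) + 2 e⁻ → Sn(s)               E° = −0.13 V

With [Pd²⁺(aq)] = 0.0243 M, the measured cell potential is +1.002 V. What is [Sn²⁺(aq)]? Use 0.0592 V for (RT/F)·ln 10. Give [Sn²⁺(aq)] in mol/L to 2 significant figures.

Pd²⁺/Pd is the cathode (higher E°); E°cell = +0.93 − (−0.13) = +1.06 V with n = 2.
Rearranging E = E° − (0.0592/n)·log Q gives log Q = 2(+1.06 − (+1.002))/0.0592 = 1.959.
For Pd²⁺(aq) + Sn(s) → Pd(s) + Sn²⁺(aq), the reaction quotient is Q = [Sn²⁺(aq)] / [Pd²⁺(aq)].
Isolating [Sn²⁺(aq)] in Q = 10^{1.959} yields log [Sn²⁺(aq)] = 0.345, i.e. 2.2 M.

2.2 M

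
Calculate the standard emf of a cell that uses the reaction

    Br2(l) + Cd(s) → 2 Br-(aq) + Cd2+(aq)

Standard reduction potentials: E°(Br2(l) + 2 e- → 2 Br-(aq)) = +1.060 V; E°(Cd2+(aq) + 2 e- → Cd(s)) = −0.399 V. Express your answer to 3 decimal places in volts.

+1.459 V

Br2(l) gains electrons, so the Br₂/Br⁻ couple is the cathode; the Cd²⁺/Cd couple is the anode.
E°cell = E°(cathode) − E°(anode) = +1.060 − (−0.399) = +1.459 V.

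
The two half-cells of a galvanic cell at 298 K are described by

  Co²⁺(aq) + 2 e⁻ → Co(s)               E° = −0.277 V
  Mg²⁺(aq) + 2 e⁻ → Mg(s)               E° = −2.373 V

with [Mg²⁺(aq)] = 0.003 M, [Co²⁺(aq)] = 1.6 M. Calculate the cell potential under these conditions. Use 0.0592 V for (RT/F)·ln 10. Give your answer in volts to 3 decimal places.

+2.177 V

The Co²⁺/Co couple has the more positive E°, so it is the cathode; Mg²⁺/Mg is the anode.
E°cell = −0.277 − (−2.373) = +2.096 V, with n = 2 electrons transferred.
The balanced reaction is Co²⁺(aq) + Mg(s) → Co(s) + Mg²⁺(aq), so Q = [Mg²⁺(aq)] / [Co²⁺(aq)] = 0.00187 and log Q = −2.727.
Applying E = E° − (RT ln10/nF)·log Q gives +2.096 − (0.0592/2)(−2.727) = +2.177 V.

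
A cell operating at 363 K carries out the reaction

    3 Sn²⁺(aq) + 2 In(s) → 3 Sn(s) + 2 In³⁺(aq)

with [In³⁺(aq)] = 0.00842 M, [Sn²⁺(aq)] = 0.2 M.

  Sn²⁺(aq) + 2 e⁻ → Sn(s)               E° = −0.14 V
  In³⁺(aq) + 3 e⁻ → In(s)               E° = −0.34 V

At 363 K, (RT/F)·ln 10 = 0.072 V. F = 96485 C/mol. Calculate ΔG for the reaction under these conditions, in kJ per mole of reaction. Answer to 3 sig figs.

With Sn²⁺/Sn reduced at the cathode, E°cell = −0.14 − (−0.34) = +0.20 V and n = 6.
Here Q = [In³⁺(aq)]^2 / [Sn²⁺(aq)]^3 = 0.00886 (log Q = −2.052), giving E = +0.20 − (0.072/6)·(−2.052) = +0.2246 V.
ΔG = −nFE = −(6)(96485)(+0.2246) J/mol = −130 kJ/mol.

−130 kJ/mol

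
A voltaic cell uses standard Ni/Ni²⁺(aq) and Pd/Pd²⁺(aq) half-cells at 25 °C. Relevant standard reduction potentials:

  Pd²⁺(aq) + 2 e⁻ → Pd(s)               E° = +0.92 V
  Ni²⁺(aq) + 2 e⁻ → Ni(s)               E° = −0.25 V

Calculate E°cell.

Of the two couples in this cell, the one with the more positive reduction potential is reduced at the cathode: here that is Pd²⁺/Pd (+0.92 V); Ni²⁺/Ni (−0.25 V) is the anode.
E°cell = E°(cathode) − E°(anode) = +0.92 − (−0.25) = +1.17 V.

+1.17 V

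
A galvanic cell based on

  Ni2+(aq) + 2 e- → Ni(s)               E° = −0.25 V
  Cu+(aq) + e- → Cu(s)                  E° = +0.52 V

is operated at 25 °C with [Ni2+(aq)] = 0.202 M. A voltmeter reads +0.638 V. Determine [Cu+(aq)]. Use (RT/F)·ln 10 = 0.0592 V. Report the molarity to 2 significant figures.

The Cu⁺/Cu couple has the larger reduction potential, so it is the cathode: E°cell = +0.52 − (−0.25) = +0.77 V and n = 2.
From the Nernst equation, log Q = n(E° − E)/0.0592 = 2·(+0.77 − (+0.638))/0.0592 = 4.459.
The balanced reaction is 2 Cu+(aq) + Ni(s) → 2 Cu(s) + Ni2+(aq), so Q = [Ni2+(aq)] / [Cu+(aq)]^2.
Solving for the unknown gives log [Cu+(aq)] = −2.577, so [Cu+(aq)] ≈ 0.0026 M.

0.0026 M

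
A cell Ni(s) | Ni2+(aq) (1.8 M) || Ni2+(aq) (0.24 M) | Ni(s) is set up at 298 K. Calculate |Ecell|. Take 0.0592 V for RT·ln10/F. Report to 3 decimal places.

0.026 V

For a concentration cell E°cell = 0, since both electrodes use the same couple.
The compartment with the higher Ni2+(aq) concentration (1.8 M) acts as the cathode; ions are reduced there and produced at the dilute (0.24 M) anode.
With n = 2, Ecell = −(0.0592/2)·log([dilute]/[conc]) = −(0.0592/2)·log(0.24/1.8) = +0.026 V.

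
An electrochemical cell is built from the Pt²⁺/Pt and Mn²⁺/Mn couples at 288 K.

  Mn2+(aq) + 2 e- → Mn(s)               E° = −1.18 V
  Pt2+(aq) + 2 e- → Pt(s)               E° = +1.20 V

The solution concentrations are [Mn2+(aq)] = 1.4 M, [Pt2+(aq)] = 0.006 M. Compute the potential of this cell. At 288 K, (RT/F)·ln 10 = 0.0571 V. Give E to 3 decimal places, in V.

+2.312 V

Pt²⁺/Pt is reduced (cathode, E° = +1.20 V) and Mn²⁺/Mn is oxidized (anode).
E°cell = E°cat − E°an = +1.20 − (−1.18) = +2.38 V; n = 2.
The balanced reaction is Pt2+(aq) + Mn(s) → Pt(s) + Mn2+(aq), so Q = [Mn2+(aq)] / [Pt2+(aq)] = 233 and log Q = 2.368.
By the Nernst equation, E = +2.38 − (0.0571/2)·(2.368) = +2.312 V.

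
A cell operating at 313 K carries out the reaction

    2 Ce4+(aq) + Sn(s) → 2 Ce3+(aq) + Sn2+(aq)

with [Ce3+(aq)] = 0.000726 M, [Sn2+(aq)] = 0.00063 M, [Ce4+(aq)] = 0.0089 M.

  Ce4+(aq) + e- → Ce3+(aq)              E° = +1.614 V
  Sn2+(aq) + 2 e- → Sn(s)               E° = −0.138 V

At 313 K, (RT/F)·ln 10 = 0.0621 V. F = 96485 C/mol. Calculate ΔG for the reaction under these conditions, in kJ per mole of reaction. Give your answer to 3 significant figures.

The standard cell potential is +1.614 − (−0.138) = +1.752 V, with n = 2 electrons in the balanced equation.
Q = ([Ce3+(aq)]^2·[Sn2+(aq)]) / [Ce4+(aq)]^2 = 4.19×10^−6, so log Q = −5.378 and E = +1.752 − (0.0621/2)(−5.378) = +1.9190 V.
Then ΔG = −nFE = −2 × 96485 × +1.9190 J/mol = −370 kJ/mol.

−370 kJ/mol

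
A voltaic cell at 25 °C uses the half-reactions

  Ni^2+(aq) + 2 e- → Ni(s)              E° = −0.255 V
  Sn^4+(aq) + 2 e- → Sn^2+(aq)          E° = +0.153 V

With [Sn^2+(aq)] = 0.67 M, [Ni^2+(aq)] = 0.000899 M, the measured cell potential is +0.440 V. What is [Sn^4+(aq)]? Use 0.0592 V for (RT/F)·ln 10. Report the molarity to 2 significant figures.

0.0073 M

Sn⁴⁺/Sn²⁺ is the cathode (higher E°); E°cell = +0.153 − (−0.255) = +0.408 V with n = 2.
Rearranging E = E° − (0.0592/n)·log Q gives log Q = 2(+0.408 − (+0.440))/0.0592 = −1.081.
For Sn^4+(aq) + Ni(s) → Sn^2+(aq) + Ni^2+(aq), the reaction quotient is Q = ([Sn^2+(aq)]·[Ni^2+(aq)]) / [Sn^4+(aq)].
Substituting the known concentrations and solving, log [Sn^4+(aq)] = −2.139 and [Sn^4+(aq)] = 0.0073 M.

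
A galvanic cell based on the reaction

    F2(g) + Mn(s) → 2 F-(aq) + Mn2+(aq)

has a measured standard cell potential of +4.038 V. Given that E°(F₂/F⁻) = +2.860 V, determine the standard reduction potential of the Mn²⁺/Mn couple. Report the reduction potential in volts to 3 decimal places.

In the reaction as written the F₂/F⁻ couple is reduced (cathode) and Mn²⁺/Mn is oxidized (anode), so E°cell = E°(F₂/F⁻) − E°(Mn²⁺/Mn).
E°(Mn²⁺/Mn) = E°(cathode) − E°cell = +2.860 − (+4.038) = −1.178 V.

−1.178 V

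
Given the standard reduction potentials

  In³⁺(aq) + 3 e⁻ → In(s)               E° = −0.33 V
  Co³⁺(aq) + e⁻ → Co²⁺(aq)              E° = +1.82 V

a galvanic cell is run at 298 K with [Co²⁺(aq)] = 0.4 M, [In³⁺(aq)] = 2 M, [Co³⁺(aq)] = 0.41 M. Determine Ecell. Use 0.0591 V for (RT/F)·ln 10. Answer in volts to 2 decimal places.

The Co³⁺/Co²⁺ couple has the more positive E°, so it is the cathode; In³⁺/In is the anode.
E°cell = +1.82 − (−0.33) = +2.15 V, with n = 3 electrons transferred.
Balancing gives 3 Co³⁺(aq) + In(s) → 3 Co²⁺(aq) + In³⁺(aq); hence Q = ([Co²⁺(aq)]^3·[In³⁺(aq)]) / [Co³⁺(aq)]^3 = 1.86 (log Q = 0.269).
By the Nernst equation, E = +2.15 − (0.0591/3)·(0.269) = +2.14 V.

+2.14 V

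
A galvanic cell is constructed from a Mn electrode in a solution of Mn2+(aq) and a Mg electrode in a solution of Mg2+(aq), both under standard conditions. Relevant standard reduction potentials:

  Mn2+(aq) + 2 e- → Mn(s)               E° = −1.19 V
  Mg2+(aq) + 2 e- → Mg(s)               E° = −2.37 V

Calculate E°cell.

+1.18 V

Of the two couples in this cell, the one with the more positive reduction potential is reduced at the cathode: here that is Mn²⁺/Mn (−1.19 V); Mg²⁺/Mg (−2.37 V) is the anode.
E°cell = E°(cathode) − E°(anode) = −1.19 − (−2.37) = +1.18 V.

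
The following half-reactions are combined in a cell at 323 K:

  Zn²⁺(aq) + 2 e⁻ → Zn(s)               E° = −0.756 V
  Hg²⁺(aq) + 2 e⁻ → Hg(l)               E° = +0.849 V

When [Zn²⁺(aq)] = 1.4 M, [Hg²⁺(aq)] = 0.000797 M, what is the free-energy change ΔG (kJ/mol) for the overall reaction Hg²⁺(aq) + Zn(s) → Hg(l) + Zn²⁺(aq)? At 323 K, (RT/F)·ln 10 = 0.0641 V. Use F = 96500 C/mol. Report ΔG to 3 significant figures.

−290 kJ/mol

With Hg²⁺/Hg reduced at the cathode, E°cell = +0.849 − (−0.756) = +1.605 V and n = 2.
Q = [Zn²⁺(aq)] / [Hg²⁺(aq)] = 1.76×10^3, so log Q = 3.245 and E = +1.605 − (0.0641/2)(3.245) = +1.5010 V.
ΔG = −nFE = −(2)(96500)(+1.5010) J/mol = −290 kJ/mol.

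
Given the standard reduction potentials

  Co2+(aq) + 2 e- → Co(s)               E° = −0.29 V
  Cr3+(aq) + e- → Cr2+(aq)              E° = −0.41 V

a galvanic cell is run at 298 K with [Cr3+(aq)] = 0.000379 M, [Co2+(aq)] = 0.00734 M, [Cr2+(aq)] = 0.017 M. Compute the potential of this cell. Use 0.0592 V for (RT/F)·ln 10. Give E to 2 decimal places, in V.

+0.15 V

Since E°(Co²⁺/Co) > E°(Cr³⁺/Cr²⁺), Co²⁺/Co serves as the cathode.
E°cell = −0.29 − (−0.41) = +0.12 V, with n = 2 electrons transferred.
Balancing gives Co2+(aq) + 2 Cr2+(aq) → Co(s) + 2 Cr3+(aq); hence Q = [Cr3+(aq)]^2 / ([Co2+(aq)]·[Cr2+(aq)]^2) = 0.0677 (log Q = −1.169).
E = E° − (0.0592/n)·log Q = +0.12 − (0.0592/2)(−1.169) = +0.15 V.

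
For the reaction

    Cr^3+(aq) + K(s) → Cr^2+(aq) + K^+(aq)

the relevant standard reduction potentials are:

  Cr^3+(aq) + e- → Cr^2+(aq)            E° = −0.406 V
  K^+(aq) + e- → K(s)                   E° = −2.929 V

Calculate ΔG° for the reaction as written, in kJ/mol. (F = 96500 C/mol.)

In the reaction as written Cr^3+(aq) is reduced, so the Cr³⁺/Cr²⁺ couple is the cathode and K⁺/K is the anode.
E°cell = −0.406 − (−2.929) = +2.523 V; balancing electrons gives n = 1.
ΔG° = −nFE°cell = −(1)(96500)(+2.523) J/mol = −243 kJ/mol.

−243 kJ/mol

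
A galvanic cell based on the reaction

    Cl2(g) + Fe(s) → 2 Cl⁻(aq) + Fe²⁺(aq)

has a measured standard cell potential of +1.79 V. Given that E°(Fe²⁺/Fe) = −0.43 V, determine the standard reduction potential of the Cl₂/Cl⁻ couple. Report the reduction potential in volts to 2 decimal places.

+1.36 V

In the reaction as written the Cl₂/Cl⁻ couple is reduced (cathode) and Fe²⁺/Fe is oxidized (anode), so E°cell = E°(Cl₂/Cl⁻) − E°(Fe²⁺/Fe).
E°(Cl₂/Cl⁻) = E°cell + E°(anode) = +1.79 + (−0.43) = +1.36 V.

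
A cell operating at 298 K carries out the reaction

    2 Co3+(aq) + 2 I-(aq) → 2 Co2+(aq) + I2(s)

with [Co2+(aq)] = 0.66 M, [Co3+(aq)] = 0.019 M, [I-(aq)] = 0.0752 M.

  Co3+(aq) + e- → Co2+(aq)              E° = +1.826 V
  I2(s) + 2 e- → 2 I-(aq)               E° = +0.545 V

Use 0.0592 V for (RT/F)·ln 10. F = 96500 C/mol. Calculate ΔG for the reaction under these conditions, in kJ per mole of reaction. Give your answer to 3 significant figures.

The standard cell potential is +1.826 − (+0.545) = +1.281 V, with n = 2 electrons in the balanced equation.
Here Q = [Co2+(aq)]^2 / ([Co3+(aq)]^2·[I-(aq)]^2) = 2.13×10^5 (log Q = 5.329), giving E = +1.281 − (0.0592/2)·(5.329) = +1.1233 V.
Then ΔG = −nFE = −2 × 96500 × +1.1233 J/mol = −217 kJ/mol.

−217 kJ/mol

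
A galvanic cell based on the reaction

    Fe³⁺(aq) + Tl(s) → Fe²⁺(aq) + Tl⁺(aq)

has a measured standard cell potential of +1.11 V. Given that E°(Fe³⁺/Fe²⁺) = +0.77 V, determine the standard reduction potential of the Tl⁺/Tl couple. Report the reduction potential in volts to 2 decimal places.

In the reaction as written the Fe³⁺/Fe²⁺ couple is reduced (cathode) and Tl⁺/Tl is oxidized (anode), so E°cell = E°(Fe³⁺/Fe²⁺) − E°(Tl⁺/Tl).
E°(Tl⁺/Tl) = E°(cathode) − E°cell = +0.77 − (+1.11) = −0.34 V.

−0.34 V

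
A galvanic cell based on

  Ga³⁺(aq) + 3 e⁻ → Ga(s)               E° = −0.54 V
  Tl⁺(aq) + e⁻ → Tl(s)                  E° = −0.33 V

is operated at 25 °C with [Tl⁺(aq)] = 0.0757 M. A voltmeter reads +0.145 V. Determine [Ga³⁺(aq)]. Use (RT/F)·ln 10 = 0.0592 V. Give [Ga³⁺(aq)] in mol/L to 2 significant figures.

0.85 M

With Tl⁺/Tl at the cathode and Ga³⁺/Ga at the anode, E°cell = −0.33 − (−0.54) = +0.21 V (n = 3).
From the Nernst equation, log Q = n(E° − E)/0.0592 = 3·(+0.21 − (+0.145))/0.0592 = 3.294.
For 3 Tl⁺(aq) + Ga(s) → 3 Tl(s) + Ga³⁺(aq), the reaction quotient is Q = [Ga³⁺(aq)] / [Tl⁺(aq)]^3.
Isolating [Ga³⁺(aq)] in Q = 10^{3.294} yields log [Ga³⁺(aq)] = −0.069, i.e. 0.85 M.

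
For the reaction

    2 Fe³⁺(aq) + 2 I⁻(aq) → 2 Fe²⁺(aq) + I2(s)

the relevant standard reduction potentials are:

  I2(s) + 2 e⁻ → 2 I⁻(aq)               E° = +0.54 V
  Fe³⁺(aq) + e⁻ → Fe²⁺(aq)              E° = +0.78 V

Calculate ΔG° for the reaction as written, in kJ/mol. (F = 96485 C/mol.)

−46.3 kJ/mol

In the reaction as written Fe³⁺(aq) is reduced, so the Fe³⁺/Fe²⁺ couple is the cathode and I₂/I⁻ is the anode.
E°cell = +0.78 − (+0.54) = +0.24 V; balancing electrons gives n = 2.
ΔG° = −nFE°cell = −(2)(96485)(+0.24) J/mol = −46.3 kJ/mol.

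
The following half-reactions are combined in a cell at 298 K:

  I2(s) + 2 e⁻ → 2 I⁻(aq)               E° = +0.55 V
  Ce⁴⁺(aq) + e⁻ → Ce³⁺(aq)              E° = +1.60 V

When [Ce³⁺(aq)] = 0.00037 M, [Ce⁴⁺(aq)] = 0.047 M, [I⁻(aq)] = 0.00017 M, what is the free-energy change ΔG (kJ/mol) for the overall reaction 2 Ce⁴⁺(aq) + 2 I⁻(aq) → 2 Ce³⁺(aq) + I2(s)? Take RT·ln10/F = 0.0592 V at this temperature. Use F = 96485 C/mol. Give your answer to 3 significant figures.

−184 kJ/mol

With Ce⁴⁺/Ce³⁺ reduced at the cathode, E°cell = +1.60 − (+0.55) = +1.05 V and n = 2.
The reaction quotient is [Ce³⁺(aq)]^2 / ([Ce⁴⁺(aq)]^2·[I⁻(aq)]^2) = 2.14×10^3; by Nernst, E = +1.05 − (0.0592/2)(3.331) = +0.9514 V.
Then ΔG = −nFE = −2 × 96485 × +0.9514 J/mol = −184 kJ/mol.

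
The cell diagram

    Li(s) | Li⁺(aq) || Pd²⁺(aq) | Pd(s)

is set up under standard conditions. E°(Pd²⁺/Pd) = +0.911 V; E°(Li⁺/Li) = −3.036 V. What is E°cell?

+3.947 V

By convention the left-hand electrode in cell notation is the anode (oxidation) and the right-hand electrode is the cathode (reduction).
E°cell = E°(right) − E°(left) = +0.911 − (−3.036) = +3.947 V.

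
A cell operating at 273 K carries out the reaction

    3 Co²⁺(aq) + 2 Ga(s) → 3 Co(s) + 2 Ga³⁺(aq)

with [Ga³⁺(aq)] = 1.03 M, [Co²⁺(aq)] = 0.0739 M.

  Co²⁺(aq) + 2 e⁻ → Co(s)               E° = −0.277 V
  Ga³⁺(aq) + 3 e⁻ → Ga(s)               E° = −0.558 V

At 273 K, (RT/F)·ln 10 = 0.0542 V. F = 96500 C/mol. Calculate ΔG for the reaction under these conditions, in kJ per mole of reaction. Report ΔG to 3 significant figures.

−145 kJ/mol

With Co²⁺/Co reduced at the cathode, E°cell = −0.277 − (−0.558) = +0.281 V and n = 6.
The reaction quotient is [Ga³⁺(aq)]^2 / [Co²⁺(aq)]^3 = 2.63×10^3; by Nernst, E = +0.281 − (0.0542/6)(3.420) = +0.2501 V.
Finally ΔG = −nFE = −(6)(96500 C/mol)(+0.2501 V) = −145 kJ/mol.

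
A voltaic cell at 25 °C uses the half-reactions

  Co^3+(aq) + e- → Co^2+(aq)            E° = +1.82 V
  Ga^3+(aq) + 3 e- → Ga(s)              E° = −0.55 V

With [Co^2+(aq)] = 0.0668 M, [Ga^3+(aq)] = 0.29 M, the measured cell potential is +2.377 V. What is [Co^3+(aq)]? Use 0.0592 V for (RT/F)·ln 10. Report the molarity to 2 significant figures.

With Co³⁺/Co²⁺ at the cathode and Ga³⁺/Ga at the anode, E°cell = +1.82 − (−0.55) = +2.37 V (n = 3).
Since E = E° − (0.0592/n)·log Q, log Q = n(E° − E)/0.0592 = −0.355.
For 3 Co^3+(aq) + Ga(s) → 3 Co^2+(aq) + Ga^3+(aq), the reaction quotient is Q = ([Co^2+(aq)]^3·[Ga^3+(aq)]) / [Co^3+(aq)]^3.
Solving for the unknown gives log [Co^3+(aq)] = −1.236, so [Co^3+(aq)] ≈ 0.058 M.

0.058 M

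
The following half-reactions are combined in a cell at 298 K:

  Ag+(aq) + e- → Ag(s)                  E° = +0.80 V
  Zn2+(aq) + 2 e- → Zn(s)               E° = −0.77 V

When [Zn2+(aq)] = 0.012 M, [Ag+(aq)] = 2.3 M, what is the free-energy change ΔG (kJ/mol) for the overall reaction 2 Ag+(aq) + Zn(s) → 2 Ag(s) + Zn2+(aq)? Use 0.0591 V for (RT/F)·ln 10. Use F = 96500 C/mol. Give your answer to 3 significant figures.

With Ag⁺/Ag reduced at the cathode, E°cell = +0.80 − (−0.77) = +1.57 V and n = 2.
Q = [Zn2+(aq)] / [Ag+(aq)]^2 = 0.00227, so log Q = −2.644 and E = +1.57 − (0.0591/2)(−2.644) = +1.6481 V.
Finally ΔG = −nFE = −(2)(96500 C/mol)(+1.6481 V) = −318 kJ/mol.

−318 kJ/mol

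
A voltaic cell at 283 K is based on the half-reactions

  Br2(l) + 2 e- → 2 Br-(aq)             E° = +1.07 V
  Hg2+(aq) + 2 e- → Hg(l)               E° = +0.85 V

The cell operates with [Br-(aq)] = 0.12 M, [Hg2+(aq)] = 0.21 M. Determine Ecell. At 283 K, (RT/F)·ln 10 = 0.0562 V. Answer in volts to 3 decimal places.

+0.291 V

Since E°(Br₂/Br⁻) > E°(Hg²⁺/Hg), Br₂/Br⁻ serves as the cathode.
The standard potential is +1.07 − (+0.85) = +0.22 V and the balanced reaction transfers n = 2 electrons.
Balancing gives Br2(l) + Hg(l) → 2 Br-(aq) + Hg2+(aq); hence Q = [Br-(aq)]^2·[Hg2+(aq)] = 0.00302 (log Q = −2.519).
E = E° − (0.0562/n)·log Q = +0.22 − (0.0562/2)(−2.519) = +0.291 V.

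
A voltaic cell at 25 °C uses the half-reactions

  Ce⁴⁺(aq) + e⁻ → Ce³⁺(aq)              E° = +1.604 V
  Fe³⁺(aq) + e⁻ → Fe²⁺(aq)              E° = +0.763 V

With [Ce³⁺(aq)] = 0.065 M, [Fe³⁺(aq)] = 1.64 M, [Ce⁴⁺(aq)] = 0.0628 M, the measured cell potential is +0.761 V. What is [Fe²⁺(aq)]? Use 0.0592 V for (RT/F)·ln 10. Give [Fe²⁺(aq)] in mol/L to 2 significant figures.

0.076 M

With Ce⁴⁺/Ce³⁺ at the cathode and Fe³⁺/Fe²⁺ at the anode, E°cell = +1.604 − (+0.763) = +0.841 V (n = 1).
Since E = E° − (0.0592/n)·log Q, log Q = n(E° − E)/0.0592 = 1.351.
For Ce⁴⁺(aq) + Fe²⁺(aq) → Ce³⁺(aq) + Fe³⁺(aq), the reaction quotient is Q = ([Ce³⁺(aq)]·[Fe³⁺(aq)]) / ([Ce⁴⁺(aq)]·[Fe²⁺(aq)]).
Solving for the unknown gives log [Fe²⁺(aq)] = −1.121, so [Fe²⁺(aq)] ≈ 0.076 M.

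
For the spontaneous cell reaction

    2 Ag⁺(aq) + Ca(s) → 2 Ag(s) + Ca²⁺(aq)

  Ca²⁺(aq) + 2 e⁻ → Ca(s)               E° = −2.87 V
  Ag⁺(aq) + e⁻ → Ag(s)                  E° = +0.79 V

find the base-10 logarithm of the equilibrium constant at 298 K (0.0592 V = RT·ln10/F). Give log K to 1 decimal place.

log K = 123.6

The Ag⁺/Ag couple is reduced (cathode); E°cell = +0.79 − (−2.87) = +3.66 V with n = 2.
At equilibrium E = 0, so log K = nE°cell / 0.0592 = (2)(+3.66) / 0.0592 = 123.6.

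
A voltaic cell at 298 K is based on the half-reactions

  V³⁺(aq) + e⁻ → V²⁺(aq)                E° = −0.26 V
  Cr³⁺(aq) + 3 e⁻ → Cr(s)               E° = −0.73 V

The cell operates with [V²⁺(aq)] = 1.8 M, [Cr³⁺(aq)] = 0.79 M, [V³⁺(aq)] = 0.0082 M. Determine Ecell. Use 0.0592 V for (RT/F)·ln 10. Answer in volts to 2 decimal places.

The V³⁺/V²⁺ couple has the more positive E°, so it is the cathode; Cr³⁺/Cr is the anode.
E°cell = −0.26 − (−0.73) = +0.47 V, with n = 3 electrons transferred.
Balancing gives 3 V³⁺(aq) + Cr(s) → 3 V²⁺(aq) + Cr³⁺(aq); hence Q = ([V²⁺(aq)]^3·[Cr³⁺(aq)]) / [V³⁺(aq)]^3 = 8.36×10^6 (log Q = 6.922).
E = E° − (0.0592/n)·log Q = +0.47 − (0.0592/3)(6.922) = +0.33 V.

+0.33 V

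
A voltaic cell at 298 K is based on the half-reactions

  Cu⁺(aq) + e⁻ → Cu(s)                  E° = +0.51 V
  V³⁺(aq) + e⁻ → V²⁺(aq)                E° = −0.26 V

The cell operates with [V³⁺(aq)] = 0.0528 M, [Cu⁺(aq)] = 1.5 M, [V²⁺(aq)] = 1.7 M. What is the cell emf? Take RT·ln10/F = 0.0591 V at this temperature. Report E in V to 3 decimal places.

Since E°(Cu⁺/Cu) > E°(V³⁺/V²⁺), Cu⁺/Cu serves as the cathode.
E°cell = E°cat − E°an = +0.51 − (−0.26) = +0.77 V; n = 1.
Balancing gives Cu⁺(aq) + V²⁺(aq) → Cu(s) + V³⁺(aq); hence Q = [V³⁺(aq)] / ([Cu⁺(aq)]·[V²⁺(aq)]) = 0.0207 (log Q = −1.684).
Applying E = E° − (RT ln10/nF)·log Q gives +0.77 − (0.0591/1)(−1.684) = +0.870 V.

+0.870 V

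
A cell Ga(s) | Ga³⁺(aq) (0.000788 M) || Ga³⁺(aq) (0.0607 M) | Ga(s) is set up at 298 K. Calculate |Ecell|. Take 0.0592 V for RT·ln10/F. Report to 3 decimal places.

For a concentration cell E°cell = 0, since both electrodes use the same couple.
The compartment with the higher Ga³⁺(aq) concentration (0.0607 M) acts as the cathode; ions are reduced there and produced at the dilute (0.000788 M) anode.
With n = 3, Ecell = −(0.0592/3)·log([dilute]/[conc]) = −(0.0592/3)·log(0.000788/0.0607) = +0.037 V.

0.037 V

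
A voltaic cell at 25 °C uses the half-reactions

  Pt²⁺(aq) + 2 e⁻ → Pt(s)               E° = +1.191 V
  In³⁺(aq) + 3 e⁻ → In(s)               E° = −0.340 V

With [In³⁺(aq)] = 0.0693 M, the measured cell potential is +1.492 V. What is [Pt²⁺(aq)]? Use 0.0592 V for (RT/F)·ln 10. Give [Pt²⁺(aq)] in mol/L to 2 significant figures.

0.0081 M

Pt²⁺/Pt is the cathode (higher E°); E°cell = +1.191 − (−0.340) = +1.531 V with n = 6.
Since E = E° − (0.0592/n)·log Q, log Q = n(E° − E)/0.0592 = 3.953.
Balancing electrons gives 3 Pt²⁺(aq) + 2 In(s) → 3 Pt(s) + 2 In³⁺(aq); thus Q = [In³⁺(aq)]^2 / [Pt²⁺(aq)]^3.
Isolating [Pt²⁺(aq)] in Q = 10^{3.953} yields log [Pt²⁺(aq)] = −2.091, i.e. 0.0081 M.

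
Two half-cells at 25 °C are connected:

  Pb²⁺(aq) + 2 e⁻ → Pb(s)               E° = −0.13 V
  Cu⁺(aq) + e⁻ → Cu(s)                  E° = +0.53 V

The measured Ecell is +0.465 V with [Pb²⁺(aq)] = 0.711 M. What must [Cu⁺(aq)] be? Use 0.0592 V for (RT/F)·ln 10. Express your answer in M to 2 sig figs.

Cu⁺/Cu is the cathode (higher E°); E°cell = +0.53 − (−0.13) = +0.66 V with n = 2.
Rearranging E = E° − (0.0592/n)·log Q gives log Q = 2(+0.66 − (+0.465))/0.0592 = 6.588.
For 2 Cu⁺(aq) + Pb(s) → 2 Cu(s) + Pb²⁺(aq), the reaction quotient is Q = [Pb²⁺(aq)] / [Cu⁺(aq)]^2.
Isolating [Cu⁺(aq)] in Q = 10^{6.588} yields log [Cu⁺(aq)] = −3.368, i.e. 0.00043 M.

0.00043 M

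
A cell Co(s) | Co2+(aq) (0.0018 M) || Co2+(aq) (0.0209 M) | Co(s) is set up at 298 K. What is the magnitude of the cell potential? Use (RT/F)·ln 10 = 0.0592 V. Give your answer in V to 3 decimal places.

For a concentration cell E°cell = 0, since both electrodes use the same couple.
The compartment with the higher Co2+(aq) concentration (0.0209 M) acts as the cathode; ions are reduced there and produced at the dilute (0.0018 M) anode.
With n = 2, Ecell = −(0.0592/2)·log([dilute]/[conc]) = −(0.0592/2)·log(0.0018/0.0209) = +0.032 V.

0.032 V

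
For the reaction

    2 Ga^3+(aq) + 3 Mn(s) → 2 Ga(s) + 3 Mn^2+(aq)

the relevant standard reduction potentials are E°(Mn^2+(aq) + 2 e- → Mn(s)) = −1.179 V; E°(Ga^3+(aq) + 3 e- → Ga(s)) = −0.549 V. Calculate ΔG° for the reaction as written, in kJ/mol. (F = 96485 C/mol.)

−365 kJ/mol

In the reaction as written Ga^3+(aq) is reduced, so the Ga³⁺/Ga couple is the cathode and Mn²⁺/Mn is the anode.
E°cell = −0.549 − (−1.179) = +0.630 V; balancing electrons gives n = 6.
ΔG° = −nFE°cell = −(6)(96485)(+0.630) J/mol = −365 kJ/mol.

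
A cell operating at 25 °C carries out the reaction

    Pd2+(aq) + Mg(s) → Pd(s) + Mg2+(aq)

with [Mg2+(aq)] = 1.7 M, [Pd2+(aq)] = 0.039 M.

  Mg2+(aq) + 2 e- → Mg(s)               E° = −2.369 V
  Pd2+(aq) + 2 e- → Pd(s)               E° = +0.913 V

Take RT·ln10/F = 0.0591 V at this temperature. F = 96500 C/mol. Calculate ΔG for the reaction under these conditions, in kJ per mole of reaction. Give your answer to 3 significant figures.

With Pd²⁺/Pd reduced at the cathode, E°cell = +0.913 − (−2.369) = +3.282 V and n = 2.
The reaction quotient is [Mg2+(aq)] / [Pd2+(aq)] = 43.6; by Nernst, E = +3.282 − (0.0591/2)(1.639) = +3.2336 V.
ΔG = −nFE = −(2)(96500)(+3.2336) J/mol = −624 kJ/mol.

−624 kJ/mol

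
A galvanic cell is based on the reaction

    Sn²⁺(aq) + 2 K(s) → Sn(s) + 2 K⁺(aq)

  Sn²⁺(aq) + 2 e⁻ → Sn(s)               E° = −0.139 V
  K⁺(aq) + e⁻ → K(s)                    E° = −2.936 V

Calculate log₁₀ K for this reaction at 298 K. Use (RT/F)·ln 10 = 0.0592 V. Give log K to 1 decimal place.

The Sn²⁺/Sn couple is reduced (cathode); E°cell = −0.139 − (−2.936) = +2.797 V with n = 2.
At equilibrium E = 0, so log K = nE°cell / 0.0592 = (2)(+2.797) / 0.0592 = 94.5.

log K = 94.5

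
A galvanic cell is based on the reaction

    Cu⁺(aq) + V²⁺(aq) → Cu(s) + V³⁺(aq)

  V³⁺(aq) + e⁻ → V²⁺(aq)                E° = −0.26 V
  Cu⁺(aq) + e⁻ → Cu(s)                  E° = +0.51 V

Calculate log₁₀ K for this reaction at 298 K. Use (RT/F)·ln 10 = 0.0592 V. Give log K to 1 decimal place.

log K = 13.0

The Cu⁺/Cu couple is reduced (cathode); E°cell = +0.51 − (−0.26) = +0.77 V with n = 1.
At equilibrium E = 0, so log K = nE°cell / 0.0592 = (1)(+0.77) / 0.0592 = 13.0.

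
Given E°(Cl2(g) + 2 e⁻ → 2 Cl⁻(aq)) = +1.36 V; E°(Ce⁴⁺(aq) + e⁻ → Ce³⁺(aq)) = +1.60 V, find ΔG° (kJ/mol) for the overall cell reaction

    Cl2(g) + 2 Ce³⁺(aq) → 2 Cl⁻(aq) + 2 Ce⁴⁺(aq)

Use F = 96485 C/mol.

+46.3 kJ/mol

In the reaction as written Cl2(g) is reduced, so the Cl₂/Cl⁻ couple is the cathode and Ce⁴⁺/Ce³⁺ is the anode.
E°cell = +1.36 − (+1.60) = −0.24 V; balancing electrons gives n = 2.
ΔG° = −nFE°cell = −(2)(96485)(−0.24) J/mol = +46.3 kJ/mol.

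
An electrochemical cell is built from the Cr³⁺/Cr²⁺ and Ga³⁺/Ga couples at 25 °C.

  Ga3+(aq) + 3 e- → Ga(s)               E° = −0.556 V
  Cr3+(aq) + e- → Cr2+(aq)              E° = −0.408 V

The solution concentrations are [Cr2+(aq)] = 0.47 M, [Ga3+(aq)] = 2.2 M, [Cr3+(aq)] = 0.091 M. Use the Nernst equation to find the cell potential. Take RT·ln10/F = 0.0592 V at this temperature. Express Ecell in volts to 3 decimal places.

Cr³⁺/Cr²⁺ is reduced (cathode, E° = −0.408 V) and Ga³⁺/Ga is oxidized (anode).
E°cell = −0.408 − (−0.556) = +0.148 V, with n = 3 electrons transferred.
The balanced reaction is 3 Cr3+(aq) + Ga(s) → 3 Cr2+(aq) + Ga3+(aq), so Q = ([Cr2+(aq)]^3·[Ga3+(aq)]) / [Cr3+(aq)]^3 = 303 and log Q = 2.482.
Applying E = E° − (RT ln10/nF)·log Q gives +0.148 − (0.0592/3)(2.482) = +0.099 V.

+0.099 V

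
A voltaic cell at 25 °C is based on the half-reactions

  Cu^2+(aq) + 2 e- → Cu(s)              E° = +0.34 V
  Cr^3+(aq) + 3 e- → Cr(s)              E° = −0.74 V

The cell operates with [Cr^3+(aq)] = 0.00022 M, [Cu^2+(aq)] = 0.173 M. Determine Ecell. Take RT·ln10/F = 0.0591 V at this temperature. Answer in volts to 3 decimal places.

The Cu²⁺/Cu couple has the more positive E°, so it is the cathode; Cr³⁺/Cr is the anode.
E°cell = +0.34 − (−0.74) = +1.08 V, with n = 6 electrons transferred.
For the overall reaction 3 Cu^2+(aq) + 2 Cr(s) → 3 Cu(s) + 2 Cr^3+(aq), Q = [Cr^3+(aq)]^2 / [Cu^2+(aq)]^3 = 9.35×10^−6, giving log Q = −5.029.
Applying E = E° − (RT ln10/nF)·log Q gives +1.08 − (0.0591/6)(−5.029) = +1.130 V.

+1.130 V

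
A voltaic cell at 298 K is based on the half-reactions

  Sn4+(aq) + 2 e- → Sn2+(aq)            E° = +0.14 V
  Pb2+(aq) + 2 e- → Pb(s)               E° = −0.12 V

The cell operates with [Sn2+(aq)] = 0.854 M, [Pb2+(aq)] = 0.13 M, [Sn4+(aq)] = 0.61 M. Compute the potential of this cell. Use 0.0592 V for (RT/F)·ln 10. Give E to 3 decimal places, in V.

+0.282 V

The Sn⁴⁺/Sn²⁺ couple has the more positive E°, so it is the cathode; Pb²⁺/Pb is the anode.
The standard potential is +0.14 − (−0.12) = +0.26 V and the balanced reaction transfers n = 2 electrons.
For the overall reaction Sn4+(aq) + Pb(s) → Sn2+(aq) + Pb2+(aq), Q = ([Sn2+(aq)]·[Pb2+(aq)]) / [Sn4+(aq)] = 0.182, giving log Q = −0.740.
By the Nernst equation, E = +0.26 − (0.0592/2)·(−0.740) = +0.282 V.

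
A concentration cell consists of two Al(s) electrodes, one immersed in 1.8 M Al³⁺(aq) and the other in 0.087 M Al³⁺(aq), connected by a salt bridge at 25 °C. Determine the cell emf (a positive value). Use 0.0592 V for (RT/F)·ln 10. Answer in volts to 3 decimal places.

For a concentration cell E°cell = 0, since both electrodes use the same couple.
The compartment with the higher Al³⁺(aq) concentration (1.8 M) acts as the cathode; ions are reduced there and produced at the dilute (0.087 M) anode.
With n = 3, Ecell = −(0.0592/3)·log([dilute]/[conc]) = −(0.0592/3)·log(0.087/1.8) = +0.026 V.

0.026 V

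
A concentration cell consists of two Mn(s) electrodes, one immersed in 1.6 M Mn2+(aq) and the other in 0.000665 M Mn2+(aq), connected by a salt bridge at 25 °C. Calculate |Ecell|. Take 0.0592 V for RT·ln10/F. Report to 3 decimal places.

For a concentration cell E°cell = 0, since both electrodes use the same couple.
The compartment with the higher Mn2+(aq) concentration (1.6 M) acts as the cathode; ions are reduced there and produced at the dilute (0.000665 M) anode.
With n = 2, Ecell = −(0.0592/2)·log([dilute]/[conc]) = −(0.0592/2)·log(0.000665/1.6) = +0.100 V.

0.100 V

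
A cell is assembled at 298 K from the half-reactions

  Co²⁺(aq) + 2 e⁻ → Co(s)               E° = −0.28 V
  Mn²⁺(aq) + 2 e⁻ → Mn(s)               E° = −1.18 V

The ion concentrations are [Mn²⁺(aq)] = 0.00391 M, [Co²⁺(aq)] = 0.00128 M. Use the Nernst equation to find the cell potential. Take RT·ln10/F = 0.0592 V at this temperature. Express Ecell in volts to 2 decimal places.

+0.89 V

Since E°(Co²⁺/Co) > E°(Mn²⁺/Mn), Co²⁺/Co serves as the cathode.
E°cell = E°cat − E°an = −0.28 − (−1.18) = +0.90 V; n = 2.
Balancing gives Co²⁺(aq) + Mn(s) → Co(s) + Mn²⁺(aq); hence Q = [Mn²⁺(aq)] / [Co²⁺(aq)] = 3.05 (log Q = 0.485).
Applying E = E° − (RT ln10/nF)·log Q gives +0.90 − (0.0592/2)(0.485) = +0.89 V.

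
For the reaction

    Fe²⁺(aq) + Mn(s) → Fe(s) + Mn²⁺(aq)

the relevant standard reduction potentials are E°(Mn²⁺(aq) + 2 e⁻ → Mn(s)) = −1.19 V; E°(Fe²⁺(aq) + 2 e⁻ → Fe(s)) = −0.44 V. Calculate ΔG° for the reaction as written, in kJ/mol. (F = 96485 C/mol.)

−145 kJ/mol

In the reaction as written Fe²⁺(aq) is reduced, so the Fe²⁺/Fe couple is the cathode and Mn²⁺/Mn is the anode.
E°cell = −0.44 − (−1.19) = +0.75 V; balancing electrons gives n = 2.
ΔG° = −nFE°cell = −(2)(96485)(+0.75) J/mol = −145 kJ/mol.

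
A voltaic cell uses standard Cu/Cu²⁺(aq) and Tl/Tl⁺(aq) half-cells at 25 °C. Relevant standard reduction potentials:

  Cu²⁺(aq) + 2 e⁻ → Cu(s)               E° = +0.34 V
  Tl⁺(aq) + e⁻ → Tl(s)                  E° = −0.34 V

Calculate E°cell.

+0.68 V

The Cu²⁺/Cu couple has the higher E°, so Cu ion is reduced (cathode) and Tl is oxidized (anode).
E°cell = E°(cathode) − E°(anode) = +0.34 − (−0.34) = +0.68 V.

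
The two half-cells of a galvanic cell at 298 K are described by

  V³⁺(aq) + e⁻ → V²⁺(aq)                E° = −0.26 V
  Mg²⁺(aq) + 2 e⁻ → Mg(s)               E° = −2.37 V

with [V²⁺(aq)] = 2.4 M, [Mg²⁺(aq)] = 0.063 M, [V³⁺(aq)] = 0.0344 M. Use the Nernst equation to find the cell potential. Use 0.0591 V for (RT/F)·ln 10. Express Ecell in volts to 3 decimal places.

The V³⁺/V²⁺ couple has the more positive E°, so it is the cathode; Mg²⁺/Mg is the anode.
E°cell = −0.26 − (−2.37) = +2.11 V, with n = 2 electrons transferred.
Balancing gives 2 V³⁺(aq) + Mg(s) → 2 V²⁺(aq) + Mg²⁺(aq); hence Q = ([V²⁺(aq)]^2·[Mg²⁺(aq)]) / [V³⁺(aq)]^2 = 307 (log Q = 2.487).
By the Nernst equation, E = +2.11 − (0.0591/2)·(2.487) = +2.037 V.

+2.037 V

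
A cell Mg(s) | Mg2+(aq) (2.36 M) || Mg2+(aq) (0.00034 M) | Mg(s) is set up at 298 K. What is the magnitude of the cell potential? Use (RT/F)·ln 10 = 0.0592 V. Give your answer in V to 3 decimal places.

For a concentration cell E°cell = 0, since both electrodes use the same couple.
The compartment with the higher Mg2+(aq) concentration (2.36 M) acts as the cathode; ions are reduced there and produced at the dilute (0.00034 M) anode.
With n = 2, Ecell = −(0.0592/2)·log([dilute]/[conc]) = −(0.0592/2)·log(0.00034/2.36) = +0.114 V.

0.114 V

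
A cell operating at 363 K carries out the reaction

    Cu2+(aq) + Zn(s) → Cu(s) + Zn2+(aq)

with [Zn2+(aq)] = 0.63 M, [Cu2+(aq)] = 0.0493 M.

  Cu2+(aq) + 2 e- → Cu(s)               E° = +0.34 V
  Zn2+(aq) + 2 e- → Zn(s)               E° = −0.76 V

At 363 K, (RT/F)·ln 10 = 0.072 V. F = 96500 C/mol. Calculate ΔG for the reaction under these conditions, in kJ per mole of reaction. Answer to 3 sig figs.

With Cu²⁺/Cu reduced at the cathode, E°cell = +0.34 − (−0.76) = +1.10 V and n = 2.
Here Q = [Zn2+(aq)] / [Cu2+(aq)] = 12.8 (log Q = 1.106), giving E = +1.10 − (0.072/2)·(1.106) = +1.0602 V.
Finally ΔG = −nFE = −(2)(96500 C/mol)(+1.0602 V) = −205 kJ/mol.

−205 kJ/mol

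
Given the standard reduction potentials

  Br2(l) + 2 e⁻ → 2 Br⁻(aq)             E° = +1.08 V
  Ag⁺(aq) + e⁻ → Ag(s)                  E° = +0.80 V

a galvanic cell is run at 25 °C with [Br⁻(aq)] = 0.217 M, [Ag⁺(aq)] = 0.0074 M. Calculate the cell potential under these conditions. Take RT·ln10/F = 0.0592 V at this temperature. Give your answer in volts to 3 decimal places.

+0.445 V

Since E°(Br₂/Br⁻) > E°(Ag⁺/Ag), Br₂/Br⁻ serves as the cathode.
E°cell = +1.08 − (+0.80) = +0.28 V, with n = 2 electrons transferred.
The balanced reaction is Br2(l) + 2 Ag(s) → 2 Br⁻(aq) + 2 Ag⁺(aq), so Q = [Br⁻(aq)]^2·[Ag⁺(aq)]^2 = 2.58×10^−6 and log Q = −5.589.
E = E° − (0.0592/n)·log Q = +0.28 − (0.0592/2)(−5.589) = +0.445 V.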